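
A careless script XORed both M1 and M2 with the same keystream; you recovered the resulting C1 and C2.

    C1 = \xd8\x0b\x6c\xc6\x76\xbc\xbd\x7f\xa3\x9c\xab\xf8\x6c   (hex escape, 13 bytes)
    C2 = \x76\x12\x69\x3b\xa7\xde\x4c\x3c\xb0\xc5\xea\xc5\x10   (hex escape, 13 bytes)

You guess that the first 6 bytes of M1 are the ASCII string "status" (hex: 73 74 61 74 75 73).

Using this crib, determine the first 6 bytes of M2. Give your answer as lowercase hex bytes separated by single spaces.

dd 6d 64 89 a4 11

First, C1 ⊕ C2 = (M1 ⊕ K) ⊕ (M2 ⊕ K) = M1 ⊕ M2, so the key drops out. Then M2 = (M1 ⊕ M2) ⊕ M1 over the first 6 bytes.
byte 0: (d8 XOR 76) XOR 73 = ae XOR 73 = dd
byte 1: (0b XOR 12) XOR 74 = 19 XOR 74 = 6d
byte 2: (6c XOR 69) XOR 61 = 05 XOR 61 = 64
byte 3: (c6 XOR 3b) XOR 74 = fd XOR 74 = 89
byte 4: (76 XOR a7) XOR 75 = d1 XOR 75 = a4
byte 5: (bc XOR de) XOR 73 = 62 XOR 73 = 11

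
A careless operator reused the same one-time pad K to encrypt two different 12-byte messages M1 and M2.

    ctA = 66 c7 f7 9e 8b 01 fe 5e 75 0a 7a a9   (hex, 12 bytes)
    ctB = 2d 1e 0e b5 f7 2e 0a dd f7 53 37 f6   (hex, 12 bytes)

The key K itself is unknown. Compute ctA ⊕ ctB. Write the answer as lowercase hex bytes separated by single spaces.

4b d9 f9 2b 7c 2f f4 83 82 59 4d 5f

ctA ⊕ ctB = (M1 ⊕ K) ⊕ (M2 ⊕ K) = M1 ⊕ M2 — the shared key cancels under XOR.
66 ^ 2d = 4b
c7 ^ 1e = d9
f7 ^ 0e = f9
9e ^ b5 = 2b
8b ^ f7 = 7c
01 ^ 2e = 2f
fe ^ 0a = f4
5e ^ dd = 83
75 ^ f7 = 82
0a ^ 53 = 59
7a ^ 37 = 4d
a9 ^ f6 = 5f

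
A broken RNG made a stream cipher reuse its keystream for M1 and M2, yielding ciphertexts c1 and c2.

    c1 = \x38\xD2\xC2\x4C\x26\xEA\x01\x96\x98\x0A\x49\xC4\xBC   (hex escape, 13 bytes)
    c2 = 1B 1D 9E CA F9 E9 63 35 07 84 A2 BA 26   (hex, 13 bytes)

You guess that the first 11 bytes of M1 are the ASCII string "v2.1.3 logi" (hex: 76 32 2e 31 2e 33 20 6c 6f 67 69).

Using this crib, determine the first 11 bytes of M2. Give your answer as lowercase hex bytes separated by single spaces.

First, c1 ⊕ c2 = (M1 ⊕ K) ⊕ (M2 ⊕ K) = M1 ⊕ M2, so the key drops out. Then M2 = (M1 ⊕ M2) ⊕ M1 over the first 11 bytes.
byte 0: (38 XOR 1b) XOR 76 = 23 XOR 76 = 55
byte 1: (d2 XOR 1d) XOR 32 = cf XOR 32 = fd
byte 2: (c2 XOR 9e) XOR 2e = 5c XOR 2e = 72
byte 3: (4c XOR ca) XOR 31 = 86 XOR 31 = b7
byte 4: (26 XOR f9) XOR 2e = df XOR 2e = f1
byte 5: (ea XOR e9) XOR 33 = 03 XOR 33 = 30
byte 6: (01 XOR 63) XOR 20 = 62 XOR 20 = 42
byte 7: (96 XOR 35) XOR 6c = a3 XOR 6c = cf
byte 8: (98 XOR 07) XOR 6f = 9f XOR 6f = f0
byte 9: (0a XOR 84) XOR 67 = 8e XOR 67 = e9
byte 10: (49 XOR a2) XOR 69 = eb XOR 69 = 82

55 fd 72 b7 f1 30 42 cf f0 e9 82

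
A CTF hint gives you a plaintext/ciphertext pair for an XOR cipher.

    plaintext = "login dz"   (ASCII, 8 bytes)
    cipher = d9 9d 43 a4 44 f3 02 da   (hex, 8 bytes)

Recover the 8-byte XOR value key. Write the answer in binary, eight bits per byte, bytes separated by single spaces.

Since cipher = plaintext ⊕ key, XORing both sides with plaintext gives key = plaintext ⊕ cipher.
byte 0: 6c xor d9 = b5
byte 1: 6f xor 9d = f2
byte 2: 67 xor 43 = 24
byte 3: 69 xor a4 = cd
byte 4: 6e xor 44 = 2a
byte 5: 20 xor f3 = d3
byte 6: 64 xor 02 = 66
byte 7: 7a xor da = a0

10110101 11110010 00100100 11001101 00101010 11010011 01100110 10100000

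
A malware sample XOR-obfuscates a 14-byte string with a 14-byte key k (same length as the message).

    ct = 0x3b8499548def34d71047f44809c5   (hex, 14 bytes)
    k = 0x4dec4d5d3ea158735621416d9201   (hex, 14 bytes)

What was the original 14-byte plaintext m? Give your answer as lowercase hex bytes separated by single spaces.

76 68 d4 09 b3 4e 6c a4 46 66 b5 25 9b c4

XOR is its own inverse, so applying the key byte-wise gives the result directly.
byte 0:  59 XOR  77 = 118
byte 1: 132 XOR 236 = 104
byte 2: 153 XOR  77 = 212
byte 3:  84 XOR  93 =   9
byte 4: 141 XOR  62 = 179
byte 5: 239 XOR 161 =  78
byte 6:  52 XOR  88 = 108
byte 7: 215 XOR 115 = 164
byte 8:  16 XOR  86 =  70
byte 9:  71 XOR  33 = 102
byte 10: 244 XOR  65 = 181
byte 11:  72 XOR 109 =  37
byte 12:   9 XOR 146 = 155
byte 13: 197 XOR   1 = 196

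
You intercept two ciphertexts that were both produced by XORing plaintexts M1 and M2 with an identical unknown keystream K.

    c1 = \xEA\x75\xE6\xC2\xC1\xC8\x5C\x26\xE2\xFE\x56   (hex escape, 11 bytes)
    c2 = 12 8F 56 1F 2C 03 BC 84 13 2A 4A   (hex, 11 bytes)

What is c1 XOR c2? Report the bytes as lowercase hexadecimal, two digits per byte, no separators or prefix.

f8fab0ddedcbe0a2f1d41c

c1 ⊕ c2 = (M1 ⊕ K) ⊕ (M2 ⊕ K) = M1 ⊕ M2 — the shared key cancels under XOR.
byte 0: ea ⊕ 12 = f8
byte 1: 75 ⊕ 8f = fa
byte 2: e6 ⊕ 56 = b0
byte 3: c2 ⊕ 1f = dd
byte 4: c1 ⊕ 2c = ed
byte 5: c8 ⊕ 03 = cb
byte 6: 5c ⊕ bc = e0
byte 7: 26 ⊕ 84 = a2
byte 8: e2 ⊕ 13 = f1
byte 9: fe ⊕ 2a = d4
byte 10: 56 ⊕ 4a = 1c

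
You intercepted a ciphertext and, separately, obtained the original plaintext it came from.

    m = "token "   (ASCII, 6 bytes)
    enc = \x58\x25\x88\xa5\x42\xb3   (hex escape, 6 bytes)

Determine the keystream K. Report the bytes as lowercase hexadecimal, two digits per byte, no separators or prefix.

2c4ae3c02c93

Since enc = m ⊕ K, XORing both sides with m gives K = m ⊕ enc.
74 ^ 58 = 2c
6f ^ 25 = 4a
6b ^ 88 = e3
65 ^ a5 = c0
6e ^ 42 = 2c
20 ^ b3 = 93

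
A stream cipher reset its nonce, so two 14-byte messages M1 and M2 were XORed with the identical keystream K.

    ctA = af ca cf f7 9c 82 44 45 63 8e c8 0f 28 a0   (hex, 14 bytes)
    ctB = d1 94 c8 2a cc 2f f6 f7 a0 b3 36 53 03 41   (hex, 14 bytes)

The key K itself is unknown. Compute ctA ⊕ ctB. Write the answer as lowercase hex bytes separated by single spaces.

7e 5e 07 dd 50 ad b2 b2 c3 3d fe 5c 2b e1

ctA ⊕ ctB = (M1 ⊕ K) ⊕ (M2 ⊕ K) = M1 ⊕ M2 — the shared key cancels under XOR.
byte 0: af XOR d1 = 7e
byte 1: ca XOR 94 = 5e
byte 2: cf XOR c8 = 07
byte 3: f7 XOR 2a = dd
byte 4: 9c XOR cc = 50
byte 5: 82 XOR 2f = ad
byte 6: 44 XOR f6 = b2
byte 7: 45 XOR f7 = b2
byte 8: 63 XOR a0 = c3
byte 9: 8e XOR b3 = 3d
byte 10: c8 XOR 36 = fe
byte 11: 0f XOR 53 = 5c
byte 12: 28 XOR 03 = 2b
byte 13: a0 XOR 41 = e1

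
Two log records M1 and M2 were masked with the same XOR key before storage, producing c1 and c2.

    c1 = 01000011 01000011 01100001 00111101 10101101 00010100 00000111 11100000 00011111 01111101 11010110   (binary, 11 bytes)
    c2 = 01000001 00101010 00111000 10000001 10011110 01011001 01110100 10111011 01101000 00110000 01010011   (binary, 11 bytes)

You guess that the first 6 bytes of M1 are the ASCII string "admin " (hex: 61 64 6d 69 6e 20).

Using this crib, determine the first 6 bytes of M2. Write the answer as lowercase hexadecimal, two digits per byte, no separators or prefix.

First, c1 ⊕ c2 = (M1 ⊕ K) ⊕ (M2 ⊕ K) = M1 ⊕ M2, so the key drops out. Then M2 = (M1 ⊕ M2) ⊕ M1 over the first 6 bytes.
byte 0: (43 XOR 41) XOR 61 = 02 XOR 61 = 63
byte 1: (43 XOR 2a) XOR 64 = 69 XOR 64 = 0d
byte 2: (61 XOR 38) XOR 6d = 59 XOR 6d = 34
byte 3: (3d XOR 81) XOR 69 = bc XOR 69 = d5
byte 4: (ad XOR 9e) XOR 6e = 33 XOR 6e = 5d
byte 5: (14 XOR 59) XOR 20 = 4d XOR 20 = 6d

630d34d55d6d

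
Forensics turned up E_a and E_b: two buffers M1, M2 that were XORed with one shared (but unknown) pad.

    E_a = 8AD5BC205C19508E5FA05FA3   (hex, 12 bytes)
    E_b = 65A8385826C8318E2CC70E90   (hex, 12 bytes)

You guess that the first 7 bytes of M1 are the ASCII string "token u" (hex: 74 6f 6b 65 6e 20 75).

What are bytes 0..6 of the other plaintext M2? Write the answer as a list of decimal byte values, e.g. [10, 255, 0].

First, E_a ⊕ E_b = (M1 ⊕ K) ⊕ (M2 ⊕ K) = M1 ⊕ M2, so the key drops out. Then M2 = (M1 ⊕ M2) ⊕ M1 over the first 7 bytes.
byte 0: (8a ⊕ 65) ⊕ 74 = ef ⊕ 74 = 9b
byte 1: (d5 ⊕ a8) ⊕ 6f = 7d ⊕ 6f = 12
byte 2: (bc ⊕ 38) ⊕ 6b = 84 ⊕ 6b = ef
byte 3: (20 ⊕ 58) ⊕ 65 = 78 ⊕ 65 = 1d
byte 4: (5c ⊕ 26) ⊕ 6e = 7a ⊕ 6e = 14
byte 5: (19 ⊕ c8) ⊕ 20 = d1 ⊕ 20 = f1
byte 6: (50 ⊕ 31) ⊕ 75 = 61 ⊕ 75 = 14

[155, 18, 239, 29, 20, 241, 20]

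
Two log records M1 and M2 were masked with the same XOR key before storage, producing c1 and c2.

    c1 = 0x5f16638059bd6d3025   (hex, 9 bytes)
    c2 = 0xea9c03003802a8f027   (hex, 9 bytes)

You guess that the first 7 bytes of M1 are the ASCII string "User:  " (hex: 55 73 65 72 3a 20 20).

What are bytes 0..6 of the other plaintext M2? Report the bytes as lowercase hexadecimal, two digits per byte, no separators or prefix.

e0f905f25b9fe5

First, c1 ⊕ c2 = (M1 ⊕ K) ⊕ (M2 ⊕ K) = M1 ⊕ M2, so the key drops out. Then M2 = (M1 ⊕ M2) ⊕ M1 over the first 7 bytes.
byte 0: (5f XOR ea) XOR 55 = b5 XOR 55 = e0
byte 1: (16 XOR 9c) XOR 73 = 8a XOR 73 = f9
byte 2: (63 XOR 03) XOR 65 = 60 XOR 65 = 05
byte 3: (80 XOR 00) XOR 72 = 80 XOR 72 = f2
byte 4: (59 XOR 38) XOR 3a = 61 XOR 3a = 5b
byte 5: (bd XOR 02) XOR 20 = bf XOR 20 = 9f
byte 6: (6d XOR a8) XOR 20 = c5 XOR 20 = e5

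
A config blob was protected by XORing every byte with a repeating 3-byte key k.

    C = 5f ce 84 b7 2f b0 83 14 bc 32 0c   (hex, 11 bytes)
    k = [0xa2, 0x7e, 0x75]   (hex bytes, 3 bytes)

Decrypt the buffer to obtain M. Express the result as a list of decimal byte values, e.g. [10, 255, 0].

The 3-byte key repeats, so the effective keystream is a2 7e 75 a2 7e 75 a2 7e 75 a2 7e.
byte 0: 01011111 ^ 10100010 = 11111101
byte 1: 11001110 ^ 01111110 = 10110000
byte 2: 10000100 ^ 01110101 = 11110001
byte 3: 10110111 ^ 10100010 = 00010101
byte 4: 00101111 ^ 01111110 = 01010001
byte 5: 10110000 ^ 01110101 = 11000101
byte 6: 10000011 ^ 10100010 = 00100001
byte 7: 00010100 ^ 01111110 = 01101010
byte 8: 10111100 ^ 01110101 = 11001001
byte 9: 00110010 ^ 10100010 = 10010000
byte 10: 00001100 ^ 01111110 = 01110010

[253, 176, 241, 21, 81, 197, 33, 106, 201, 144, 114]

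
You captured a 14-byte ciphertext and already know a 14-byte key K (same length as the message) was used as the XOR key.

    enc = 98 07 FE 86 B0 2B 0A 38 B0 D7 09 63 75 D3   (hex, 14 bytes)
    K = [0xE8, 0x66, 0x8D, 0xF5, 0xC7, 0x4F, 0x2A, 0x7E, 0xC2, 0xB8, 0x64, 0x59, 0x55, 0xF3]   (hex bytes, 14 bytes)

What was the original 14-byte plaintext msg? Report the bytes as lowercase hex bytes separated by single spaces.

XOR is its own inverse, so applying the key byte-wise gives the result directly.
byte 0: 10011000 XOR 11101000 = 01110000
byte 1: 00000111 XOR 01100110 = 01100001
byte 2: 11111110 XOR 10001101 = 01110011
byte 3: 10000110 XOR 11110101 = 01110011
byte 4: 10110000 XOR 11000111 = 01110111
byte 5: 00101011 XOR 01001111 = 01100100
byte 6: 00001010 XOR 00101010 = 00100000
byte 7: 00111000 XOR 01111110 = 01000110
byte 8: 10110000 XOR 11000010 = 01110010
byte 9: 11010111 XOR 10111000 = 01101111
byte 10: 00001001 XOR 01100100 = 01101101
byte 11: 01100011 XOR 01011001 = 00111010
byte 12: 01110101 XOR 01010101 = 00100000
byte 13: 11010011 XOR 11110011 = 00100000

70 61 73 73 77 64 20 46 72 6f 6d 3a 20 20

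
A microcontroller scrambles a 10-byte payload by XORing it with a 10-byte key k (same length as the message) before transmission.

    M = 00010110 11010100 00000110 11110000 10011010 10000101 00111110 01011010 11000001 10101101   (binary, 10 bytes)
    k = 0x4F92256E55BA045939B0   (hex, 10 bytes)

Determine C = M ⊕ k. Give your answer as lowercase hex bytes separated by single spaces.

XOR is its own inverse, so applying the key byte-wise gives the result directly.
byte 0: 16 ⊕ 4f = 59
byte 1: d4 ⊕ 92 = 46
byte 2: 06 ⊕ 25 = 23
byte 3: f0 ⊕ 6e = 9e
byte 4: 9a ⊕ 55 = cf
byte 5: 85 ⊕ ba = 3f
byte 6: 3e ⊕ 04 = 3a
byte 7: 5a ⊕ 59 = 03
byte 8: c1 ⊕ 39 = f8
byte 9: ad ⊕ b0 = 1d

59 46 23 9e cf 3f 3a 03 f8 1d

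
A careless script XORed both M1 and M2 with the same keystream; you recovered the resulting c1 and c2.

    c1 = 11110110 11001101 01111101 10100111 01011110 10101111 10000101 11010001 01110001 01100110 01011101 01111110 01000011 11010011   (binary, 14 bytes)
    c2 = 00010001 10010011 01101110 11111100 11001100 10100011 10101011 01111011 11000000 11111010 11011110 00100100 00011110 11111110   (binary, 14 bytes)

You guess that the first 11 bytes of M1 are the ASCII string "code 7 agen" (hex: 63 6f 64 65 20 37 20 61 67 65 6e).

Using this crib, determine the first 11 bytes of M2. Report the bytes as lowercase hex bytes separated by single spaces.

First, c1 ⊕ c2 = (M1 ⊕ K) ⊕ (M2 ⊕ K) = M1 ⊕ M2, so the key drops out. Then M2 = (M1 ⊕ M2) ⊕ M1 over the first 11 bytes.
byte 0: (f6 xor 11) xor 63 = e7 xor 63 = 84
byte 1: (cd xor 93) xor 6f = 5e xor 6f = 31
byte 2: (7d xor 6e) xor 64 = 13 xor 64 = 77
byte 3: (a7 xor fc) xor 65 = 5b xor 65 = 3e
byte 4: (5e xor cc) xor 20 = 92 xor 20 = b2
byte 5: (af xor a3) xor 37 = 0c xor 37 = 3b
byte 6: (85 xor ab) xor 20 = 2e xor 20 = 0e
byte 7: (d1 xor 7b) xor 61 = aa xor 61 = cb
byte 8: (71 xor c0) xor 67 = b1 xor 67 = d6
byte 9: (66 xor fa) xor 65 = 9c xor 65 = f9
byte 10: (5d xor de) xor 6e = 83 xor 6e = ed

84 31 77 3e b2 3b 0e cb d6 f9 ed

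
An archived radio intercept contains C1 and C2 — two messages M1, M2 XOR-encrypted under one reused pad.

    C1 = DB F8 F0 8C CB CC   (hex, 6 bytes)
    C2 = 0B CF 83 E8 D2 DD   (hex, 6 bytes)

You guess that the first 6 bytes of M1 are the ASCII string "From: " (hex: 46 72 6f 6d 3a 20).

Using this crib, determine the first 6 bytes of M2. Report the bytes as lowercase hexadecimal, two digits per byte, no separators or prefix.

96451c092331

First, C1 ⊕ C2 = (M1 ⊕ K) ⊕ (M2 ⊕ K) = M1 ⊕ M2, so the key drops out. Then M2 = (M1 ⊕ M2) ⊕ M1 over the first 6 bytes.
byte 0: (db ⊕ 0b) ⊕ 46 = d0 ⊕ 46 = 96
byte 1: (f8 ⊕ cf) ⊕ 72 = 37 ⊕ 72 = 45
byte 2: (f0 ⊕ 83) ⊕ 6f = 73 ⊕ 6f = 1c
byte 3: (8c ⊕ e8) ⊕ 6d = 64 ⊕ 6d = 09
byte 4: (cb ⊕ d2) ⊕ 3a = 19 ⊕ 3a = 23
byte 5: (cc ⊕ dd) ⊕ 20 = 11 ⊕ 20 = 31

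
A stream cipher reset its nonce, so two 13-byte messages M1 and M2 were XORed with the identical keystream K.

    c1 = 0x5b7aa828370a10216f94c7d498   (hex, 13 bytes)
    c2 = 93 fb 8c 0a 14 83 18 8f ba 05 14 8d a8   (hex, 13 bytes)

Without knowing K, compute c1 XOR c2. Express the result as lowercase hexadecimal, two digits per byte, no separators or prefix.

c8812422238908aed591d35930

c1 ⊕ c2 = (M1 ⊕ K) ⊕ (M2 ⊕ K) = M1 ⊕ M2 — the shared key cancels under XOR.
01011011 ^ 10010011 = 11001000
01111010 ^ 11111011 = 10000001
10101000 ^ 10001100 = 00100100
00101000 ^ 00001010 = 00100010
00110111 ^ 00010100 = 00100011
00001010 ^ 10000011 = 10001001
00010000 ^ 00011000 = 00001000
00100001 ^ 10001111 = 10101110
01101111 ^ 10111010 = 11010101
10010100 ^ 00000101 = 10010001
11000111 ^ 00010100 = 11010011
11010100 ^ 10001101 = 01011001
10011000 ^ 10101000 = 00110000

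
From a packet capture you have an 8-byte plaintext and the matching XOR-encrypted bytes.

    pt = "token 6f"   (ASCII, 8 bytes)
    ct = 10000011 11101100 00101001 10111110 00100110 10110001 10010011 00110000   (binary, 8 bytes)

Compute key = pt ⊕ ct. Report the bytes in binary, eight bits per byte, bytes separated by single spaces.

Since ct = pt ⊕ key, XORing both sides with pt gives key = pt ⊕ ct.
74 ^ 83 = f7
6f ^ ec = 83
6b ^ 29 = 42
65 ^ be = db
6e ^ 26 = 48
20 ^ b1 = 91
36 ^ 93 = a5
66 ^ 30 = 56

11110111 10000011 01000010 11011011 01001000 10010001 10100101 01010110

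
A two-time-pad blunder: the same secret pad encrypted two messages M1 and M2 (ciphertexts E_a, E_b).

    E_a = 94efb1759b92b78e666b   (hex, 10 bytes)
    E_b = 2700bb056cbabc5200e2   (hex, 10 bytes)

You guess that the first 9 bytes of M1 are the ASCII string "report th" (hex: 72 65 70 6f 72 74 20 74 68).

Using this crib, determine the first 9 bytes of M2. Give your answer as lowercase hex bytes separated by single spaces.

c1 8a 7a 1f 85 5c 2b a8 0e

First, E_a ⊕ E_b = (M1 ⊕ K) ⊕ (M2 ⊕ K) = M1 ⊕ M2, so the key drops out. Then M2 = (M1 ⊕ M2) ⊕ M1 over the first 9 bytes.
byte 0: (94 XOR 27) XOR 72 = b3 XOR 72 = c1
byte 1: (ef XOR 00) XOR 65 = ef XOR 65 = 8a
byte 2: (b1 XOR bb) XOR 70 = 0a XOR 70 = 7a
byte 3: (75 XOR 05) XOR 6f = 70 XOR 6f = 1f
byte 4: (9b XOR 6c) XOR 72 = f7 XOR 72 = 85
byte 5: (92 XOR ba) XOR 74 = 28 XOR 74 = 5c
byte 6: (b7 XOR bc) XOR 20 = 0b XOR 20 = 2b
byte 7: (8e XOR 52) XOR 74 = dc XOR 74 = a8
byte 8: (66 XOR 00) XOR 68 = 66 XOR 68 = 0e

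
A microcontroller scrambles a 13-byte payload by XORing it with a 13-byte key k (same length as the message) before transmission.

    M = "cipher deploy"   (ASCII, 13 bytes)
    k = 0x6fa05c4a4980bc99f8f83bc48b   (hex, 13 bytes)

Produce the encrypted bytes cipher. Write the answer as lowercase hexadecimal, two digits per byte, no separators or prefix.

0cc92c222cf29cfd9d8857abf2

XOR is its own inverse, so applying the key byte-wise gives the result directly.
63 XOR 6f = 0c
69 XOR a0 = c9
70 XOR 5c = 2c
68 XOR 4a = 22
65 XOR 49 = 2c
72 XOR 80 = f2
20 XOR bc = 9c
64 XOR 99 = fd
65 XOR f8 = 9d
70 XOR f8 = 88
6c XOR 3b = 57
6f XOR c4 = ab
79 XOR 8b = f2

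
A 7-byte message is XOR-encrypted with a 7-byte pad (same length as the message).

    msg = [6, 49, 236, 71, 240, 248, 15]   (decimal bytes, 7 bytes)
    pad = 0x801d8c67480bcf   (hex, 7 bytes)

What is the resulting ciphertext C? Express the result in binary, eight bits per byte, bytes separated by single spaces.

10000110 00101100 01100000 00100000 10111000 11110011 11000000

XOR is its own inverse, so applying the key byte-wise gives the result directly.
byte 0: 00000110 ⊕ 10000000 = 10000110
byte 1: 00110001 ⊕ 00011101 = 00101100
byte 2: 11101100 ⊕ 10001100 = 01100000
byte 3: 01000111 ⊕ 01100111 = 00100000
byte 4: 11110000 ⊕ 01001000 = 10111000
byte 5: 11111000 ⊕ 00001011 = 11110011
byte 6: 00001111 ⊕ 11001111 = 11000000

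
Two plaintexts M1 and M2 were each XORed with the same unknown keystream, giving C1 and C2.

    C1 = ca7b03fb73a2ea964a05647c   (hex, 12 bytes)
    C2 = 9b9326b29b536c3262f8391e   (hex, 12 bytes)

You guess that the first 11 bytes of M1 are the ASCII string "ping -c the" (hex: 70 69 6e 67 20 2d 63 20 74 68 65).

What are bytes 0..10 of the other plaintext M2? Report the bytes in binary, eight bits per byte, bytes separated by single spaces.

00100001 10000001 01001011 00101110 11001000 11011100 11100101 10000100 01011100 10010101 00111000

First, C1 ⊕ C2 = (M1 ⊕ K) ⊕ (M2 ⊕ K) = M1 ⊕ M2, so the key drops out. Then M2 = (M1 ⊕ M2) ⊕ M1 over the first 11 bytes.
byte 0: (ca XOR 9b) XOR 70 = 51 XOR 70 = 21
byte 1: (7b XOR 93) XOR 69 = e8 XOR 69 = 81
byte 2: (03 XOR 26) XOR 6e = 25 XOR 6e = 4b
byte 3: (fb XOR b2) XOR 67 = 49 XOR 67 = 2e
byte 4: (73 XOR 9b) XOR 20 = e8 XOR 20 = c8
byte 5: (a2 XOR 53) XOR 2d = f1 XOR 2d = dc
byte 6: (ea XOR 6c) XOR 63 = 86 XOR 63 = e5
byte 7: (96 XOR 32) XOR 20 = a4 XOR 20 = 84
byte 8: (4a XOR 62) XOR 74 = 28 XOR 74 = 5c
byte 9: (05 XOR f8) XOR 68 = fd XOR 68 = 95
byte 10: (64 XOR 39) XOR 65 = 5d XOR 65 = 38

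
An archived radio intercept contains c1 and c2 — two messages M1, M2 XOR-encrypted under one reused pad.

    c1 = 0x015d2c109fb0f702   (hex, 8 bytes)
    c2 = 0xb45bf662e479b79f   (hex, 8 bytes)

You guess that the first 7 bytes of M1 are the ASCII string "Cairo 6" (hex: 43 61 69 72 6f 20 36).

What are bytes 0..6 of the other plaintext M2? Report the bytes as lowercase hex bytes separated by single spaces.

f6 67 b3 00 14 e9 76

First, c1 ⊕ c2 = (M1 ⊕ K) ⊕ (M2 ⊕ K) = M1 ⊕ M2, so the key drops out. Then M2 = (M1 ⊕ M2) ⊕ M1 over the first 7 bytes.
byte 0: (01 XOR b4) XOR 43 = b5 XOR 43 = f6
byte 1: (5d XOR 5b) XOR 61 = 06 XOR 61 = 67
byte 2: (2c XOR f6) XOR 69 = da XOR 69 = b3
byte 3: (10 XOR 62) XOR 72 = 72 XOR 72 = 00
byte 4: (9f XOR e4) XOR 6f = 7b XOR 6f = 14
byte 5: (b0 XOR 79) XOR 20 = c9 XOR 20 = e9
byte 6: (f7 XOR b7) XOR 36 = 40 XOR 36 = 76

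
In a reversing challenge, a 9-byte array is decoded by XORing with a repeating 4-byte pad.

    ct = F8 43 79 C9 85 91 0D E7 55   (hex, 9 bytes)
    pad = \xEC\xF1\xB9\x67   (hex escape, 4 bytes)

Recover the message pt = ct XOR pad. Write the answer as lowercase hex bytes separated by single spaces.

The 4-byte key repeats, so the effective keystream is ec f1 b9 67 ec f1 b9 67 ec.
byte 0: 248 XOR 236 =  20
byte 1:  67 XOR 241 = 178
byte 2: 121 XOR 185 = 192
byte 3: 201 XOR 103 = 174
byte 4: 133 XOR 236 = 105
byte 5: 145 XOR 241 =  96
byte 6:  13 XOR 185 = 180
byte 7: 231 XOR 103 = 128
byte 8:  85 XOR 236 = 185

14 b2 c0 ae 69 60 b4 80 b9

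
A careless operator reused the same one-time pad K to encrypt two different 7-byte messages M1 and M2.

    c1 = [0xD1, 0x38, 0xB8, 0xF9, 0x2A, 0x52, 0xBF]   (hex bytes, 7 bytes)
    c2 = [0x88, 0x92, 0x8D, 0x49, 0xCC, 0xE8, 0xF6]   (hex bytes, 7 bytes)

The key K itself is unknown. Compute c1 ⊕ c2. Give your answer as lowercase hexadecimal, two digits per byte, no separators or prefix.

c1 ⊕ c2 = (M1 ⊕ K) ⊕ (M2 ⊕ K) = M1 ⊕ M2 — the shared key cancels under XOR.
209 ⊕ 136 =  89
 56 ⊕ 146 = 170
184 ⊕ 141 =  53
249 ⊕  73 = 176
 42 ⊕ 204 = 230
 82 ⊕ 232 = 186
191 ⊕ 246 =  73

59aa35b0e6ba49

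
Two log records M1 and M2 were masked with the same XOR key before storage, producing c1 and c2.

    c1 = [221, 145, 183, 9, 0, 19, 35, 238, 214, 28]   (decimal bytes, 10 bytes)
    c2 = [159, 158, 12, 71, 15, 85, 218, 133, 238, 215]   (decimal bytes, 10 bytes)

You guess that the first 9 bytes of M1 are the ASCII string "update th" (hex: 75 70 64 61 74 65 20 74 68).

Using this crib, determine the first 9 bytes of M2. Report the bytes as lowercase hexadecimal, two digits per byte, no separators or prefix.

377fdf2f7b23d91f50

First, c1 ⊕ c2 = (M1 ⊕ K) ⊕ (M2 ⊕ K) = M1 ⊕ M2, so the key drops out. Then M2 = (M1 ⊕ M2) ⊕ M1 over the first 9 bytes.
byte 0: (dd ^ 9f) ^ 75 = 42 ^ 75 = 37
byte 1: (91 ^ 9e) ^ 70 = 0f ^ 70 = 7f
byte 2: (b7 ^ 0c) ^ 64 = bb ^ 64 = df
byte 3: (09 ^ 47) ^ 61 = 4e ^ 61 = 2f
byte 4: (00 ^ 0f) ^ 74 = 0f ^ 74 = 7b
byte 5: (13 ^ 55) ^ 65 = 46 ^ 65 = 23
byte 6: (23 ^ da) ^ 20 = f9 ^ 20 = d9
byte 7: (ee ^ 85) ^ 74 = 6b ^ 74 = 1f
byte 8: (d6 ^ ee) ^ 68 = 38 ^ 68 = 50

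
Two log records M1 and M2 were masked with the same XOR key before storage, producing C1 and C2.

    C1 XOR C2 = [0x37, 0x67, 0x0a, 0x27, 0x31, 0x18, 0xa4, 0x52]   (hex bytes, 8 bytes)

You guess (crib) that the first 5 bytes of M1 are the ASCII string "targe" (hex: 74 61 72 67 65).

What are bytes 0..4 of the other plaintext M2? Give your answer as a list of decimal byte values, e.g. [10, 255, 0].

Since C1 ⊕ C2 = M1 ⊕ M2, XORing with the guessed M1 bytes yields the corresponding M2 bytes: M2 = (C1 ⊕ C2) ⊕ M1.
37 XOR 74 = 43
67 XOR 61 = 06
0a XOR 72 = 78
27 XOR 67 = 40
31 XOR 65 = 54

[67, 6, 120, 64, 84]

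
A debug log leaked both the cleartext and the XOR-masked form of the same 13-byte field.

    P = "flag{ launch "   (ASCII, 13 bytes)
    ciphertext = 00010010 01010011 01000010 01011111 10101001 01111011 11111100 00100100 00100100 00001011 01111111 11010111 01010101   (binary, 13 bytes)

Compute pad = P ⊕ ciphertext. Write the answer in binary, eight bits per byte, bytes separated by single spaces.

Since ciphertext = P ⊕ pad, XORing both sides with P gives pad = P ⊕ ciphertext.
66 xor 12 = 74
6c xor 53 = 3f
61 xor 42 = 23
67 xor 5f = 38
7b xor a9 = d2
20 xor 7b = 5b
6c xor fc = 90
61 xor 24 = 45
75 xor 24 = 51
6e xor 0b = 65
63 xor 7f = 1c
68 xor d7 = bf
20 xor 55 = 75

01110100 00111111 00100011 00111000 11010010 01011011 10010000 01000101 01010001 01100101 00011100 10111111 01110101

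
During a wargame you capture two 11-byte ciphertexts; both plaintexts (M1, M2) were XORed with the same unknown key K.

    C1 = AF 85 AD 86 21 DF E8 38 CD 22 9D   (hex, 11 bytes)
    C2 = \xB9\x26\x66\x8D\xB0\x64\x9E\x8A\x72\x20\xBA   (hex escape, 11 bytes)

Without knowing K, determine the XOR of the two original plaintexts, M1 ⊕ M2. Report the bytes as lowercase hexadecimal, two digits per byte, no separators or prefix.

C1 ⊕ C2 = (M1 ⊕ K) ⊕ (M2 ⊕ K) = M1 ⊕ M2 — the shared key cancels under XOR.
175 ^ 185 =  22
133 ^  38 = 163
173 ^ 102 = 203
134 ^ 141 =  11
 33 ^ 176 = 145
223 ^ 100 = 187
232 ^ 158 = 118
 56 ^ 138 = 178
205 ^ 114 = 191
 34 ^  32 =   2
157 ^ 186 =  39

16a3cb0b91bb76b2bf0227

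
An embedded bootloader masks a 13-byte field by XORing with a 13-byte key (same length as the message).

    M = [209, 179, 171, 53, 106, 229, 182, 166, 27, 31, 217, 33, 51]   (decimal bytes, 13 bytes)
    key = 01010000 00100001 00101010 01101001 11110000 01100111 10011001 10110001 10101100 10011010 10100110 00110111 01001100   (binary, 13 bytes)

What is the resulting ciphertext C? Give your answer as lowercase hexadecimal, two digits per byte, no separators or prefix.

XOR is its own inverse, so applying the key byte-wise gives the result directly.
d1 xor 50 = 81
b3 xor 21 = 92
ab xor 2a = 81
35 xor 69 = 5c
6a xor f0 = 9a
e5 xor 67 = 82
b6 xor 99 = 2f
a6 xor b1 = 17
1b xor ac = b7
1f xor 9a = 85
d9 xor a6 = 7f
21 xor 37 = 16
33 xor 4c = 7f

8192815c9a822f17b7857f167f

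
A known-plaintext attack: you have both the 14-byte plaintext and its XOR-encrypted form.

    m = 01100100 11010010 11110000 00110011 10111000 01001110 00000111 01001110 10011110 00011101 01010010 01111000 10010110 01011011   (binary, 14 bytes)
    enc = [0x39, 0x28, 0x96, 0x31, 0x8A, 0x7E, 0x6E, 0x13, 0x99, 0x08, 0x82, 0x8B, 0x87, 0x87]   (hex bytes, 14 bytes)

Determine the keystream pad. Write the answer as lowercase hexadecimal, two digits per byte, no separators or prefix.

5dfa66023230695d0715d0f311dc

Since enc = m ⊕ pad, XORing both sides with m gives pad = m ⊕ enc.
01100100 xor 00111001 = 01011101
11010010 xor 00101000 = 11111010
11110000 xor 10010110 = 01100110
00110011 xor 00110001 = 00000010
10111000 xor 10001010 = 00110010
01001110 xor 01111110 = 00110000
00000111 xor 01101110 = 01101001
01001110 xor 00010011 = 01011101
10011110 xor 10011001 = 00000111
00011101 xor 00001000 = 00010101
01010010 xor 10000010 = 11010000
01111000 xor 10001011 = 11110011
10010110 xor 10000111 = 00010001
01011011 xor 10000111 = 11011100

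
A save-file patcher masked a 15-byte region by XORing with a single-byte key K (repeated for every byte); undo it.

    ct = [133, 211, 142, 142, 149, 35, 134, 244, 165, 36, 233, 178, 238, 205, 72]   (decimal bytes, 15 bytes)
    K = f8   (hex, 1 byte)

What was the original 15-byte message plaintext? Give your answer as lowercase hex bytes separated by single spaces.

7d 2b 76 76 6d db 7e 0c 5d dc 11 4a 16 35 b0

The 1-byte key repeats, so the effective keystream is f8 f8 f8 f8 f8 f8 f8 f8 f8 f8 f8 f8 f8 f8 f8.
byte 0: 133 XOR 248 = 125
byte 1: 211 XOR 248 =  43
byte 2: 142 XOR 248 = 118
byte 3: 142 XOR 248 = 118
byte 4: 149 XOR 248 = 109
byte 5:  35 XOR 248 = 219
byte 6: 134 XOR 248 = 126
byte 7: 244 XOR 248 =  12
byte 8: 165 XOR 248 =  93
byte 9:  36 XOR 248 = 220
byte 10: 233 XOR 248 =  17
byte 11: 178 XOR 248 =  74
byte 12: 238 XOR 248 =  22
byte 13: 205 XOR 248 =  53
byte 14:  72 XOR 248 = 176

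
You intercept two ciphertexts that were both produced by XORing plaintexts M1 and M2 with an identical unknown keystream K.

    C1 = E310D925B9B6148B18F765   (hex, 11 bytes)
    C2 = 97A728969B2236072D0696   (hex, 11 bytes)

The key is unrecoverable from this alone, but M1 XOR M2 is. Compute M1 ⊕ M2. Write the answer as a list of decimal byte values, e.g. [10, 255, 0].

[116, 183, 241, 179, 34, 148, 34, 140, 53, 241, 243]

C1 ⊕ C2 = (M1 ⊕ K) ⊕ (M2 ⊕ K) = M1 ⊕ M2 — the shared key cancels under XOR.
byte 0: 227 ⊕ 151 = 116
byte 1:  16 ⊕ 167 = 183
byte 2: 217 ⊕  40 = 241
byte 3:  37 ⊕ 150 = 179
byte 4: 185 ⊕ 155 =  34
byte 5: 182 ⊕  34 = 148
byte 6:  20 ⊕  54 =  34
byte 7: 139 ⊕   7 = 140
byte 8:  24 ⊕  45 =  53
byte 9: 247 ⊕   6 = 241
byte 10: 101 ⊕ 150 = 243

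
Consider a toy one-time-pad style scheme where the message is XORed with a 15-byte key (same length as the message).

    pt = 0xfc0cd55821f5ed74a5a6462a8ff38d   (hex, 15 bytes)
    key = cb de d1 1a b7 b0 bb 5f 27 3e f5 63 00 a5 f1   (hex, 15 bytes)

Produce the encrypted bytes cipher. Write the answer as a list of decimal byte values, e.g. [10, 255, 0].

byte 0: fc ⊕ cb = 37
byte 1: 0c ⊕ de = d2
byte 2: d5 ⊕ d1 = 04
byte 3: 58 ⊕ 1a = 42
byte 4: 21 ⊕ b7 = 96
byte 5: f5 ⊕ b0 = 45
byte 6: ed ⊕ bb = 56
byte 7: 74 ⊕ 5f = 2b
byte 8: a5 ⊕ 27 = 82
byte 9: a6 ⊕ 3e = 98
byte 10: 46 ⊕ f5 = b3
byte 11: 2a ⊕ 63 = 49
byte 12: 8f ⊕ 00 = 8f
byte 13: f3 ⊕ a5 = 56
byte 14: 8d ⊕ f1 = 7c

[55, 210, 4, 66, 150, 69, 86, 43, 130, 152, 179, 73, 143, 86, 124]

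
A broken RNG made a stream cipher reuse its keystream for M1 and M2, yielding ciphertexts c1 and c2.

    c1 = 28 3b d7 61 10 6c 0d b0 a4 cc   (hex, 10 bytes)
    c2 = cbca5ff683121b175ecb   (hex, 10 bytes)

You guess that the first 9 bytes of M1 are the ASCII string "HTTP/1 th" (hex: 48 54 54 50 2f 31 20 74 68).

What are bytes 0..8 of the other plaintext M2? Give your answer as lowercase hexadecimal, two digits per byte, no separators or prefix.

aba5dcc7bc4f36d392

First, c1 ⊕ c2 = (M1 ⊕ K) ⊕ (M2 ⊕ K) = M1 ⊕ M2, so the key drops out. Then M2 = (M1 ⊕ M2) ⊕ M1 over the first 9 bytes.
byte 0: (28 xor cb) xor 48 = e3 xor 48 = ab
byte 1: (3b xor ca) xor 54 = f1 xor 54 = a5
byte 2: (d7 xor 5f) xor 54 = 88 xor 54 = dc
byte 3: (61 xor f6) xor 50 = 97 xor 50 = c7
byte 4: (10 xor 83) xor 2f = 93 xor 2f = bc
byte 5: (6c xor 12) xor 31 = 7e xor 31 = 4f
byte 6: (0d xor 1b) xor 20 = 16 xor 20 = 36
byte 7: (b0 xor 17) xor 74 = a7 xor 74 = d3
byte 8: (a4 xor 5e) xor 68 = fa xor 68 = 92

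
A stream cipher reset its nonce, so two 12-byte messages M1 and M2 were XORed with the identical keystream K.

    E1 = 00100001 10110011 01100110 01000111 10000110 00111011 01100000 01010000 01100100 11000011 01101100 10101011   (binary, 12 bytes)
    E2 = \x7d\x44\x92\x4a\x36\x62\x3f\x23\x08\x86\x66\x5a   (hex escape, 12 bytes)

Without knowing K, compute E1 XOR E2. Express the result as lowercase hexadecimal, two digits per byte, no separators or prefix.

5cf7f40db0595f736c450af1

E1 ⊕ E2 = (M1 ⊕ K) ⊕ (M2 ⊕ K) = M1 ⊕ M2 — the shared key cancels under XOR.
byte 0: 21 xor 7d = 5c
byte 1: b3 xor 44 = f7
byte 2: 66 xor 92 = f4
byte 3: 47 xor 4a = 0d
byte 4: 86 xor 36 = b0
byte 5: 3b xor 62 = 59
byte 6: 60 xor 3f = 5f
byte 7: 50 xor 23 = 73
byte 8: 64 xor 08 = 6c
byte 9: c3 xor 86 = 45
byte 10: 6c xor 66 = 0a
byte 11: ab xor 5a = f1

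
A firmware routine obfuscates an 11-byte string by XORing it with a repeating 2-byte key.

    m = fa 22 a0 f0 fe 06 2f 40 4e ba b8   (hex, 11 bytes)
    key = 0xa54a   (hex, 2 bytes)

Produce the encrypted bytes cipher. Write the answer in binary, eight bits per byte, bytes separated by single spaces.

The 2-byte key repeats, so the effective keystream is a5 4a a5 4a a5 4a a5 4a a5 4a a5.
byte 0: fa XOR a5 = 5f
byte 1: 22 XOR 4a = 68
byte 2: a0 XOR a5 = 05
byte 3: f0 XOR 4a = ba
byte 4: fe XOR a5 = 5b
byte 5: 06 XOR 4a = 4c
byte 6: 2f XOR a5 = 8a
byte 7: 40 XOR 4a = 0a
byte 8: 4e XOR a5 = eb
byte 9: ba XOR 4a = f0
byte 10: b8 XOR a5 = 1d

01011111 01101000 00000101 10111010 01011011 01001100 10001010 00001010 11101011 11110000 00011101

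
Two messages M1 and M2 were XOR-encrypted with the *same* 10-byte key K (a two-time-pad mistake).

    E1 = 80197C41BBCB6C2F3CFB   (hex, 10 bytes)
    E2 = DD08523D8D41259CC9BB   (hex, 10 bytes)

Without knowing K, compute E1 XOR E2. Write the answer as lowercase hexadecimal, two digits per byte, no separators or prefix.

5d112e7c368a49b3f540

E1 ⊕ E2 = (M1 ⊕ K) ⊕ (M2 ⊕ K) = M1 ⊕ M2 — the shared key cancels under XOR.
byte 0: 128 ⊕ 221 =  93
byte 1:  25 ⊕   8 =  17
byte 2: 124 ⊕  82 =  46
byte 3:  65 ⊕  61 = 124
byte 4: 187 ⊕ 141 =  54
byte 5: 203 ⊕  65 = 138
byte 6: 108 ⊕  37 =  73
byte 7:  47 ⊕ 156 = 179
byte 8:  60 ⊕ 201 = 245
byte 9: 251 ⊕ 187 =  64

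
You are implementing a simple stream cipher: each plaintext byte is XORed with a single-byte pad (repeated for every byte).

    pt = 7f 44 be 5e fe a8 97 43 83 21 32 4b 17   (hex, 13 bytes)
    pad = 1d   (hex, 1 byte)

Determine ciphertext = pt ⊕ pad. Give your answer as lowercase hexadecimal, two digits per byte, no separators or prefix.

The 1-byte key repeats, so the effective keystream is 1d 1d 1d 1d 1d 1d 1d 1d 1d 1d 1d 1d 1d.
byte 0: 01111111 ^ 00011101 = 01100010
byte 1: 01000100 ^ 00011101 = 01011001
byte 2: 10111110 ^ 00011101 = 10100011
byte 3: 01011110 ^ 00011101 = 01000011
byte 4: 11111110 ^ 00011101 = 11100011
byte 5: 10101000 ^ 00011101 = 10110101
byte 6: 10010111 ^ 00011101 = 10001010
byte 7: 01000011 ^ 00011101 = 01011110
byte 8: 10000011 ^ 00011101 = 10011110
byte 9: 00100001 ^ 00011101 = 00111100
byte 10: 00110010 ^ 00011101 = 00101111
byte 11: 01001011 ^ 00011101 = 01010110
byte 12: 00010111 ^ 00011101 = 00001010

6259a343e3b58a5e9e3c2f560a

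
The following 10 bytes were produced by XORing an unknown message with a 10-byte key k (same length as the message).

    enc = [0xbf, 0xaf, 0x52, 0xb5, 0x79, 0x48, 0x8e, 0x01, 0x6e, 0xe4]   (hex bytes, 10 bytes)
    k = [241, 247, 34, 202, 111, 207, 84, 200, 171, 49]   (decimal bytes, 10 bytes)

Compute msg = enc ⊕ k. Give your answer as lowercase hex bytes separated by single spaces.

4e 58 70 7f 16 87 da c9 c5 d5

bf XOR f1 = 4e
af XOR f7 = 58
52 XOR 22 = 70
b5 XOR ca = 7f
79 XOR 6f = 16
48 XOR cf = 87
8e XOR 54 = da
01 XOR c8 = c9
6e XOR ab = c5
e4 XOR 31 = d5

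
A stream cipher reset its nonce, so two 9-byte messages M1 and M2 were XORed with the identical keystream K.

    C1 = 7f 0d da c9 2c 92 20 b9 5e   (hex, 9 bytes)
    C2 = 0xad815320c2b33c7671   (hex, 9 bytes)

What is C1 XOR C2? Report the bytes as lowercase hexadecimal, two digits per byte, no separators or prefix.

d28c89e9ee211ccf2f

C1 ⊕ C2 = (M1 ⊕ K) ⊕ (M2 ⊕ K) = M1 ⊕ M2 — the shared key cancels under XOR.
byte 0: 7f ^ ad = d2
byte 1: 0d ^ 81 = 8c
byte 2: da ^ 53 = 89
byte 3: c9 ^ 20 = e9
byte 4: 2c ^ c2 = ee
byte 5: 92 ^ b3 = 21
byte 6: 20 ^ 3c = 1c
byte 7: b9 ^ 76 = cf
byte 8: 5e ^ 71 = 2f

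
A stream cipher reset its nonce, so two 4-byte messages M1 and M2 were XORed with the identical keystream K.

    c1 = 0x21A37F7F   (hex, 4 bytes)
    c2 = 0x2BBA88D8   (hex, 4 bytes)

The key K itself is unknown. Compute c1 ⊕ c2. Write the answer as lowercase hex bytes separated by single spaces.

0a 19 f7 a7

c1 ⊕ c2 = (M1 ⊕ K) ⊕ (M2 ⊕ K) = M1 ⊕ M2 — the shared key cancels under XOR.
byte 0:  33 ⊕  43 =  10
byte 1: 163 ⊕ 186 =  25
byte 2: 127 ⊕ 136 = 247
byte 3: 127 ⊕ 216 = 167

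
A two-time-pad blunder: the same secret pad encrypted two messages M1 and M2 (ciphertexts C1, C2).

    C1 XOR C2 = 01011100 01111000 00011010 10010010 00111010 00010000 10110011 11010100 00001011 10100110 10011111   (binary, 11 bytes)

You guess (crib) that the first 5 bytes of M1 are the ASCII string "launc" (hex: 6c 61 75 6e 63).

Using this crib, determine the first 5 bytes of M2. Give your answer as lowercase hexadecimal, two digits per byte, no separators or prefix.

30196ffc59

Since C1 ⊕ C2 = M1 ⊕ M2, XORing with the guessed M1 bytes yields the corresponding M2 bytes: M2 = (C1 ⊕ C2) ⊕ M1.
5c xor 6c = 30
78 xor 61 = 19
1a xor 75 = 6f
92 xor 6e = fc
3a xor 63 = 59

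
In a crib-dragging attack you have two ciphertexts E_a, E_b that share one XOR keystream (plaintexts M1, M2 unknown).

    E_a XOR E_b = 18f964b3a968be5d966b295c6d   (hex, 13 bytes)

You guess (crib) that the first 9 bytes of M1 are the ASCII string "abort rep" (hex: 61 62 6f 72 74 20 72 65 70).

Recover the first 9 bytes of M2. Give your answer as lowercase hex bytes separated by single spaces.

79 9b 0b c1 dd 48 cc 38 e6

Since E_a ⊕ E_b = M1 ⊕ M2, XORing with the guessed M1 bytes yields the corresponding M2 bytes: M2 = (E_a ⊕ E_b) ⊕ M1.
 24 XOR  97 = 121
249 XOR  98 = 155
100 XOR 111 =  11
179 XOR 114 = 193
169 XOR 116 = 221
104 XOR  32 =  72
190 XOR 114 = 204
 93 XOR 101 =  56
150 XOR 112 = 230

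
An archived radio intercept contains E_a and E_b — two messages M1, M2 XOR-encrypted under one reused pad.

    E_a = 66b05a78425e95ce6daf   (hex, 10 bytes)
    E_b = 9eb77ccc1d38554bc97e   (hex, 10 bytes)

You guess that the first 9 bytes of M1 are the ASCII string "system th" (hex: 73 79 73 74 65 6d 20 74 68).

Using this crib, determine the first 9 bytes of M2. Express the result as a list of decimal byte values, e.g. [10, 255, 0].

First, E_a ⊕ E_b = (M1 ⊕ K) ⊕ (M2 ⊕ K) = M1 ⊕ M2, so the key drops out. Then M2 = (M1 ⊕ M2) ⊕ M1 over the first 9 bytes.
byte 0: (66 XOR 9e) XOR 73 = f8 XOR 73 = 8b
byte 1: (b0 XOR b7) XOR 79 = 07 XOR 79 = 7e
byte 2: (5a XOR 7c) XOR 73 = 26 XOR 73 = 55
byte 3: (78 XOR cc) XOR 74 = b4 XOR 74 = c0
byte 4: (42 XOR 1d) XOR 65 = 5f XOR 65 = 3a
byte 5: (5e XOR 38) XOR 6d = 66 XOR 6d = 0b
byte 6: (95 XOR 55) XOR 20 = c0 XOR 20 = e0
byte 7: (ce XOR 4b) XOR 74 = 85 XOR 74 = f1
byte 8: (6d XOR c9) XOR 68 = a4 XOR 68 = cc

[139, 126, 85, 192, 58, 11, 224, 241, 204]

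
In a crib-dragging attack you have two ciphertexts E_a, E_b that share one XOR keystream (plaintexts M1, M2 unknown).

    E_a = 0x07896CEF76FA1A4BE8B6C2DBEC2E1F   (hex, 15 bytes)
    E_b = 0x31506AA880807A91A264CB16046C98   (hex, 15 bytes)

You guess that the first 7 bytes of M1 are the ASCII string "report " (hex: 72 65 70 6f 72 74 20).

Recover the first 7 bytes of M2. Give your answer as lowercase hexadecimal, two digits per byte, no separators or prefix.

44bc7628840e40

First, E_a ⊕ E_b = (M1 ⊕ K) ⊕ (M2 ⊕ K) = M1 ⊕ M2, so the key drops out. Then M2 = (M1 ⊕ M2) ⊕ M1 over the first 7 bytes.
byte 0: (07 XOR 31) XOR 72 = 36 XOR 72 = 44
byte 1: (89 XOR 50) XOR 65 = d9 XOR 65 = bc
byte 2: (6c XOR 6a) XOR 70 = 06 XOR 70 = 76
byte 3: (ef XOR a8) XOR 6f = 47 XOR 6f = 28
byte 4: (76 XOR 80) XOR 72 = f6 XOR 72 = 84
byte 5: (fa XOR 80) XOR 74 = 7a XOR 74 = 0e
byte 6: (1a XOR 7a) XOR 20 = 60 XOR 20 = 40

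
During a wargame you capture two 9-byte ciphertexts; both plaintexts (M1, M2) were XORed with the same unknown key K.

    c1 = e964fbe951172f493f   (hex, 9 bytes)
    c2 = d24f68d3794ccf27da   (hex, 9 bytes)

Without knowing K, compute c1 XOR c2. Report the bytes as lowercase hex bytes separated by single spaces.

c1 ⊕ c2 = (M1 ⊕ K) ⊕ (M2 ⊕ K) = M1 ⊕ M2 — the shared key cancels under XOR.
e9 ^ d2 = 3b
64 ^ 4f = 2b
fb ^ 68 = 93
e9 ^ d3 = 3a
51 ^ 79 = 28
17 ^ 4c = 5b
2f ^ cf = e0
49 ^ 27 = 6e
3f ^ da = e5

3b 2b 93 3a 28 5b e0 6e e5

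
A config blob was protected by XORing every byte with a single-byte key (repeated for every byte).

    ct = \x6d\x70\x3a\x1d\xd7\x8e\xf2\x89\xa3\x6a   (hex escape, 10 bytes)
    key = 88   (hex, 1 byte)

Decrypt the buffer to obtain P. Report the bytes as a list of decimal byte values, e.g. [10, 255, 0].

[229, 248, 178, 149, 95, 6, 122, 1, 43, 226]

The 1-byte key repeats, so the effective keystream is 88 88 88 88 88 88 88 88 88 88.
byte 0: 6d xor 88 = e5
byte 1: 70 xor 88 = f8
byte 2: 3a xor 88 = b2
byte 3: 1d xor 88 = 95
byte 4: d7 xor 88 = 5f
byte 5: 8e xor 88 = 06
byte 6: f2 xor 88 = 7a
byte 7: 89 xor 88 = 01
byte 8: a3 xor 88 = 2b
byte 9: 6a xor 88 = e2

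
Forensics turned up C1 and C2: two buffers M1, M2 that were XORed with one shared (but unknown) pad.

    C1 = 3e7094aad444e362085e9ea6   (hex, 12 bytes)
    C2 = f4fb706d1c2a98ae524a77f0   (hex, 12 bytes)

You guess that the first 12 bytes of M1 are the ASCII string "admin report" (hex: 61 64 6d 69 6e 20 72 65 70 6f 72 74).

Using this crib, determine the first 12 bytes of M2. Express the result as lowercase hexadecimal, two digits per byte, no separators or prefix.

First, C1 ⊕ C2 = (M1 ⊕ K) ⊕ (M2 ⊕ K) = M1 ⊕ M2, so the key drops out. Then M2 = (M1 ⊕ M2) ⊕ M1 over the first 12 bytes.
byte 0: (3e XOR f4) XOR 61 = ca XOR 61 = ab
byte 1: (70 XOR fb) XOR 64 = 8b XOR 64 = ef
byte 2: (94 XOR 70) XOR 6d = e4 XOR 6d = 89
byte 3: (aa XOR 6d) XOR 69 = c7 XOR 69 = ae
byte 4: (d4 XOR 1c) XOR 6e = c8 XOR 6e = a6
byte 5: (44 XOR 2a) XOR 20 = 6e XOR 20 = 4e
byte 6: (e3 XOR 98) XOR 72 = 7b XOR 72 = 09
byte 7: (62 XOR ae) XOR 65 = cc XOR 65 = a9
byte 8: (08 XOR 52) XOR 70 = 5a XOR 70 = 2a
byte 9: (5e XOR 4a) XOR 6f = 14 XOR 6f = 7b
byte 10: (9e XOR 77) XOR 72 = e9 XOR 72 = 9b
byte 11: (a6 XOR f0) XOR 74 = 56 XOR 74 = 22

abef89aea64e09a92a7b9b22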